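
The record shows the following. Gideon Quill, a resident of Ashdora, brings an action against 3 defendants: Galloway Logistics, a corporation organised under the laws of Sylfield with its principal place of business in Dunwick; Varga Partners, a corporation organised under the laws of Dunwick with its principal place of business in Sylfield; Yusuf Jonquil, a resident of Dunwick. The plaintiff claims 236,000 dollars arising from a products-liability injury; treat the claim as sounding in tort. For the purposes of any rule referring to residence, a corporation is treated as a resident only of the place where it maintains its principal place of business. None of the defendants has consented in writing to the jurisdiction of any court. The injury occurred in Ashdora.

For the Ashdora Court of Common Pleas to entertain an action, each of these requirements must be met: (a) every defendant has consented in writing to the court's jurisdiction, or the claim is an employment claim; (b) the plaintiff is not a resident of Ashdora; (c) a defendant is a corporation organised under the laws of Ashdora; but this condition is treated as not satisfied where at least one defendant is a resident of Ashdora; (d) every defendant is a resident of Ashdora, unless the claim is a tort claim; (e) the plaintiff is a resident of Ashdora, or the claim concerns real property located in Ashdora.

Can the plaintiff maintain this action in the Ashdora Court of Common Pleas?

The Ashdora Court of Common Pleas:
  (a) No such written consent has been filed; the claim is a tort claim, not an employment claim — no alternative holds. Not satisfied.
  (b) The plaintiff resides in Ashdora. Condition not met.
  (c) The corporate defendant(s) are organised in Dunwick, Sylfield, not Ashdora. Not satisfied.
  (d) The defendants reside as follows — Galloway Logistics in Dunwick, Varga Partners in Sylfield, Yusuf Jonquil in Dunwick — not all in Ashdora. The proviso rescues it, though: the claim is a tort claim. Condition met.
  (e) The plaintiff resides in Ashdora, so one alternative holds. Satisfied.
  → Not every requirement is met — no jurisdiction.

No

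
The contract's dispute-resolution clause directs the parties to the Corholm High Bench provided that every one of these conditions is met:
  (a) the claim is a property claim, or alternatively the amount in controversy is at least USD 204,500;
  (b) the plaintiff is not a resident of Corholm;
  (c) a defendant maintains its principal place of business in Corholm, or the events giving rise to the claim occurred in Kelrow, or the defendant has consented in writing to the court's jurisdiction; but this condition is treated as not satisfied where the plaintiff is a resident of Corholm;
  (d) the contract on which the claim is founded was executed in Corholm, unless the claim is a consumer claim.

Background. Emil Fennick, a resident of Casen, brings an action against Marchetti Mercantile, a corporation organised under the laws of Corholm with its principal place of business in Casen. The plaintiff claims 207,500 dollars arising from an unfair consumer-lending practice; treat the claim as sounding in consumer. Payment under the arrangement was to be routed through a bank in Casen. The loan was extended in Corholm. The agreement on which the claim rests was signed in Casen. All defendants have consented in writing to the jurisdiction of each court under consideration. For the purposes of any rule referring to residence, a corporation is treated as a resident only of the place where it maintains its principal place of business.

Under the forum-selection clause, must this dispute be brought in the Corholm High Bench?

The Corholm High Bench:
  (a) The amount in controversy is USD 207,500, which meets the $204,500 floor, so one alternative holds. Condition met.
  (b) The plaintiff resides in Casen, which is not Corholm. Condition met.
  (c) Every defendant has filed written consent, which satisfies one of the alternatives. And the carve-out is inapplicable — the plaintiff resides in Casen, not Corholm. Satisfied.
  (d) The contract was executed in Casen, not Corholm. But the claim is a consumer claim, and the 'unless' clause therefore excuses the requirement. Condition met.
  → Forum clause is triggered.

Yes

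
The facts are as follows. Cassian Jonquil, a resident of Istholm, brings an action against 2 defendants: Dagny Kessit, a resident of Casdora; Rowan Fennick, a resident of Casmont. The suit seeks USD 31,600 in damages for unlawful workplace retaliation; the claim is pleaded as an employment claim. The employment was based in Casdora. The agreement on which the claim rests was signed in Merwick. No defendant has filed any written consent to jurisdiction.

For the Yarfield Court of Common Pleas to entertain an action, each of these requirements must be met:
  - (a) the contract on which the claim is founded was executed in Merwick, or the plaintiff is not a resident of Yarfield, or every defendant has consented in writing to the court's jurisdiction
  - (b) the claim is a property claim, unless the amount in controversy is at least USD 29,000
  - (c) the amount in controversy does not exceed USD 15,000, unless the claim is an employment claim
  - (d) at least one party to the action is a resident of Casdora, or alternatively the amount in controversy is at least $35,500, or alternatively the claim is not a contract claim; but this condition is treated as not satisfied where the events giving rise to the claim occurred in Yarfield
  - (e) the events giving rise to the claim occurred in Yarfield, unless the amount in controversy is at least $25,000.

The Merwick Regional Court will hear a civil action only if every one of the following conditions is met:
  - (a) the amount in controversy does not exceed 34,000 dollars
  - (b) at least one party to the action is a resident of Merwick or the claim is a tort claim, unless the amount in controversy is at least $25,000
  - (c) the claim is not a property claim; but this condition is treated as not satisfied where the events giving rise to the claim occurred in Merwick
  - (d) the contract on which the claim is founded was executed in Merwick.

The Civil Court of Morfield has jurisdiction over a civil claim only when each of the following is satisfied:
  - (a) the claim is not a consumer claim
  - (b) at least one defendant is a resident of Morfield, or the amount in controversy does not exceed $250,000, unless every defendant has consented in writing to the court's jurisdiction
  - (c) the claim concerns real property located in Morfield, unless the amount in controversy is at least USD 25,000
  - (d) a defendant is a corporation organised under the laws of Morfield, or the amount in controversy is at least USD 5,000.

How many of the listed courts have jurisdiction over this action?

3

The Yarfield Court of Common Pleas:
  (a) The contract was executed in Merwick, so this disjunct is met. Met.
  (b) The claim is an employment claim, not a property claim. The proviso rescues it, though: the amount in controversy is $31,600, which meets the $29,000 floor. Condition met.
  (c) The amount in controversy is USD 31,600, above the 15,000 dollars ceiling. However, the claim is an employment claim, so the 'unless' proviso supplies this condition. Satisfied.
  (d) Dagny Kessit resides in Casdora, which satisfies one of the alternatives. The carve-out does not apply: the operative events occurred in Casdora, not Yarfield. Condition met.
  (e) The operative events occurred in Casdora, not Yarfield. But the amount in controversy is 31,600 dollars, which meets the USD 25,000 floor, and the 'unless' clause therefore excuses the requirement. Met.
  → The court has jurisdiction.
The Merwick Regional Court:
  (a) The amount in controversy is 31,600 dollars, within the USD 34,000 ceiling. Met.
  (b) No party resides in Merwick; the claim is an employment claim, not a tort claim — every alternative fails. However, the amount in controversy is $31,600, which meets the 25,000 dollars floor, so the 'unless' proviso supplies this condition. Condition met.
  (c) The claim is an employment claim, not a property claim. The carve-out does not apply: the operative events occurred in Casdora, not Merwick. Met.
  (d) The contract was executed in Merwick. Satisfied.
  → Every requirement is satisfied — jurisdiction.
The Civil Court of Morfield:
  (a) The claim is an employment claim, not a consumer claim. Condition met.
  (b) The amount in controversy is $31,600, within the $250,000 ceiling, which satisfies one of the alternatives. Satisfied.
  (c) The claim does not concern real property. But the amount in controversy is USD 31,600, which meets the $25,000 floor, and the 'unless' clause therefore excuses the requirement. Satisfied.
  (d) The amount in controversy is USD 31,600, which meets the 5,000 dollars floor, so this disjunct is met. Met.
  → The court has jurisdiction.
Courts with jurisdiction: the Yarfield Court of Common Pleas, the Merwick Regional Court, the Civil Court of Morfield — 3 in total.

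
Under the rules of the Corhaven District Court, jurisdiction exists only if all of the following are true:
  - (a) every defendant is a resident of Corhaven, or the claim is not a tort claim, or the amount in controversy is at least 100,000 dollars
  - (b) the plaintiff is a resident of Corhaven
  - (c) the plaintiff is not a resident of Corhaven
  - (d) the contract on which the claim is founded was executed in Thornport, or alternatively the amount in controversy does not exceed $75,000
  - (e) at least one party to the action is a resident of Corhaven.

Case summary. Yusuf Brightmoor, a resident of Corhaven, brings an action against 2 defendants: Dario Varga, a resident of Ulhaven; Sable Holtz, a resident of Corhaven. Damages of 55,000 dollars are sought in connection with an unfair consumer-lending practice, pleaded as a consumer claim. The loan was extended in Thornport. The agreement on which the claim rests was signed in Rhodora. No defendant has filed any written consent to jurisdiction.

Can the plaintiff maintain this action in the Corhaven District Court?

The Corhaven District Court:
  (a) The claim is a consumer claim, not a tort claim, which satisfies one of the alternatives. Met.
  (b) The plaintiff resides in Corhaven. Satisfied.
  (c) The plaintiff resides in Corhaven. Condition not met.
  (d) The amount in controversy is 55,000 dollars, within the 75,000 dollars ceiling, which satisfies one of the alternatives. Met.
  (e) Yusuf Brightmoor resides in Corhaven. Condition met.
  → The court lacks jurisdiction.

No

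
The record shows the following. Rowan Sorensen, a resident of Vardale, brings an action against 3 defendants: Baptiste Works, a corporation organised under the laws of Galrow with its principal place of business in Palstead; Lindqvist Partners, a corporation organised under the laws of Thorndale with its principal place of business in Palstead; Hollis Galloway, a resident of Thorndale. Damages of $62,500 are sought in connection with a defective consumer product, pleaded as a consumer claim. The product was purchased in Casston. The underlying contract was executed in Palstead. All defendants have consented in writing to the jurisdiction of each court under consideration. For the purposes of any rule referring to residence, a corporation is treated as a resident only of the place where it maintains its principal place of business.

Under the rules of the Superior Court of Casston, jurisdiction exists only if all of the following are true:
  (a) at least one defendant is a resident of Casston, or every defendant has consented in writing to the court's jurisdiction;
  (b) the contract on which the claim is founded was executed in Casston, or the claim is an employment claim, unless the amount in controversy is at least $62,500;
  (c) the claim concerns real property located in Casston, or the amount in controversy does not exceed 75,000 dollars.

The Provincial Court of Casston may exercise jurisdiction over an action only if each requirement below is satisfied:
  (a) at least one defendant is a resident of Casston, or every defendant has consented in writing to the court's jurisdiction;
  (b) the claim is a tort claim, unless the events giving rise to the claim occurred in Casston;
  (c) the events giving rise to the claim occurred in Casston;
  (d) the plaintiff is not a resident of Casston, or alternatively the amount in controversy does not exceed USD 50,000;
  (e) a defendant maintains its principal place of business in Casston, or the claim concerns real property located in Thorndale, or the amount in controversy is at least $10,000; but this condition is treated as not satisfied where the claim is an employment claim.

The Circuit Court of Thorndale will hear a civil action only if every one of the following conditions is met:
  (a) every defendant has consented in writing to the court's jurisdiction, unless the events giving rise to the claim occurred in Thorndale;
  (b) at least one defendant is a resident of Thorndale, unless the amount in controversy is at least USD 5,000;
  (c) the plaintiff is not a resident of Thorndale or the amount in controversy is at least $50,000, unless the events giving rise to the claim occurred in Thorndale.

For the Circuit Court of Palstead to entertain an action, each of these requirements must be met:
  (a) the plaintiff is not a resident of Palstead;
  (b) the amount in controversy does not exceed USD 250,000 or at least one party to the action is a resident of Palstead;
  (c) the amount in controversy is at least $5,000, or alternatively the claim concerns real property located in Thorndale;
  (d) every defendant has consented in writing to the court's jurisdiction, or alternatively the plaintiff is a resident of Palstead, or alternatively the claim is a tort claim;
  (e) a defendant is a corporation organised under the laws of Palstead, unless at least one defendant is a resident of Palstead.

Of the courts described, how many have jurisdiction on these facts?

4

The Superior Court of Casston:
  (a) Every defendant has filed written consent — that alternative is enough. Satisfied.
  (b) The contract was executed in Palstead, not Casston; the claim is a consumer claim, not an employment claim — every alternative fails. However, the amount in controversy is 62,500 dollars, which meets the USD 62,500 floor, so the 'unless' proviso supplies this condition. Met.
  (c) The amount in controversy is $62,500, within the $75,000 ceiling, which satisfies one of the alternatives. Condition met.
  → The court has jurisdiction.
The Provincial Court of Casston:
  (a) Every defendant has filed written consent, so this disjunct is met. Condition met.
  (b) The claim is a consumer claim, not a tort claim. The proviso rescues it, though: the operative events occurred in Casston. Condition met.
  (c) The operative events occurred in Casston. Satisfied.
  (d) The plaintiff resides in Vardale, which is not Casston, so this disjunct is met. Condition met.
  (e) The amount in controversy is 62,500 dollars, which meets the $10,000 floor, so one alternative holds. And the carve-out is inapplicable — the claim is a consumer claim, not an employment claim. Met.
  → Every requirement is satisfied — jurisdiction.
The Circuit Court of Thorndale:
  (a) Every defendant has filed written consent. Condition met.
  (b) Hollis Galloway resides in Thorndale. Met.
  (c) The plaintiff resides in Vardale, which is not Thorndale, so this disjunct is met. Met.
  → All conditions met; jurisdiction exists.
The Circuit Court of Palstead:
  (a) The plaintiff resides in Vardale, which is not Palstead. Satisfied.
  (b) The amount in controversy is 62,500 dollars, within the USD 250,000 ceiling, so one alternative holds. Met.
  (c) The amount in controversy is 62,500 dollars, which meets the USD 5,000 floor, which satisfies one of the alternatives. Satisfied.
  (d) Every defendant has filed written consent, which satisfies one of the alternatives. Condition met.
  (e) The corporate defendant(s) are organised in Galrow, Thorndale, not Palstead. But Baptiste Works resides in Palstead, and the 'unless' clause therefore excuses the requirement. Met.
  → Jurisdiction lies.
Courts with jurisdiction: the Superior Court of Casston, the Provincial Court of Casston, the Circuit Court of Thorndale, the Circuit Court of Palstead — 4 in total.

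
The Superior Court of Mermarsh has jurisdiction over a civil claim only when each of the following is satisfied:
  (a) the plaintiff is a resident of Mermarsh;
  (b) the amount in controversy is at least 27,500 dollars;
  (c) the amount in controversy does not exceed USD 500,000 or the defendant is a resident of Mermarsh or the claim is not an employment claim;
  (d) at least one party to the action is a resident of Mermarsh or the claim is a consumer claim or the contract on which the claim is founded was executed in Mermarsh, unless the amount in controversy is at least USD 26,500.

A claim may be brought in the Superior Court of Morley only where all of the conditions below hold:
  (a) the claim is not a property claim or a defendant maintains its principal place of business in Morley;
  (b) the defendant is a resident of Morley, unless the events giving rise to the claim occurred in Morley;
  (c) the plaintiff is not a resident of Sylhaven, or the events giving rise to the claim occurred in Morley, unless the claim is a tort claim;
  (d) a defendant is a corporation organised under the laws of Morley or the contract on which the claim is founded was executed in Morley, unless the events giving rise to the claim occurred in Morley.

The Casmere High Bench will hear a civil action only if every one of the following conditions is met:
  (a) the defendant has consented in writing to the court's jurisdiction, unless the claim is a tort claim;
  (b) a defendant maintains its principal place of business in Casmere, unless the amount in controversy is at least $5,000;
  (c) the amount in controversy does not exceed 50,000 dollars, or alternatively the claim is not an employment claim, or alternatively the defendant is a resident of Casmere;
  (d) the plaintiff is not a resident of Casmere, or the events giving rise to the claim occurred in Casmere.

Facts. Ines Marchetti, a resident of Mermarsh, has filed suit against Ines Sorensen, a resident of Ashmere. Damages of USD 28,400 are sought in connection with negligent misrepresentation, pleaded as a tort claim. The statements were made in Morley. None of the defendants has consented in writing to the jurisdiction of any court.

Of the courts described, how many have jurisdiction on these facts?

3

The Superior Court of Mermarsh:
  (a) The plaintiff resides in Mermarsh. Met.
  (b) The amount in controversy is USD 28,400, which meets the 27,500 dollars floor. Met.
  (c) The amount in controversy is $28,400, within the $500,000 ceiling, so one alternative holds. Condition met.
  (d) Ines Marchetti resides in Mermarsh, so this disjunct is met. Met.
  → Every requirement is satisfied — jurisdiction.
The Superior Court of Morley:
  (a) The claim is a tort claim, not a property claim, so this disjunct is met. Condition met.
  (b) The defendant resides in Ashmere, not Morley. But the operative events occurred in Morley, and the 'unless' clause therefore excuses the requirement. Condition met.
  (c) The plaintiff resides in Mermarsh, which is not Sylhaven, which satisfies one of the alternatives. Condition met.
  (d) No defendant is a corporation; no contract (and hence no place of execution) is alleged — none of the alternatives is met. However, the operative events occurred in Morley, so the 'unless' proviso supplies this condition. Satisfied.
  → Jurisdiction lies.
The Casmere High Bench:
  (a) No such written consent has been filed. But the claim is a tort claim, and the 'unless' clause therefore excuses the requirement. Condition met.
  (b) No defendant is a corporation. But the amount in controversy is 28,400 dollars, which meets the $5,000 floor, and the 'unless' clause therefore excuses the requirement. Condition met.
  (c) The amount in controversy is $28,400, within the USD 50,000 ceiling, so one alternative holds. Condition met.
  (d) The plaintiff resides in Mermarsh, which is not Casmere, so this disjunct is met. Satisfied.
  → Every requirement is satisfied — jurisdiction.
Courts with jurisdiction: the Superior Court of Mermarsh, the Superior Court of Morley, the Casmere High Bench — 3 in total.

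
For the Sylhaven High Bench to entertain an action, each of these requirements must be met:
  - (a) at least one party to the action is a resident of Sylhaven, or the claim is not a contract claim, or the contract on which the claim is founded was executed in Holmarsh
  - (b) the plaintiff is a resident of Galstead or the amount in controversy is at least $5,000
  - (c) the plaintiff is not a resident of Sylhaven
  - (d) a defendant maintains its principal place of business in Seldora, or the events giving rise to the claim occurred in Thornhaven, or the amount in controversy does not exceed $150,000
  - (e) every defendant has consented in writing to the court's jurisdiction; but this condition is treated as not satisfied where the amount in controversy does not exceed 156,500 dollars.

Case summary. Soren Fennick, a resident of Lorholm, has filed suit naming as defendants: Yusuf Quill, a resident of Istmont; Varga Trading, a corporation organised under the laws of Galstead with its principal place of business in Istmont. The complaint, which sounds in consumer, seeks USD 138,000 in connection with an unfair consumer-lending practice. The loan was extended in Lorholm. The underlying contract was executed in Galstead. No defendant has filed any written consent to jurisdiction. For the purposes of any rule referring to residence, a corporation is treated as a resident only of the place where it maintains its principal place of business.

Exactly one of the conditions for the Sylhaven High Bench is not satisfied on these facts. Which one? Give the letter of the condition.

(e)

The Sylhaven High Bench:
  (a) The claim is a consumer claim, not a contract claim, so this disjunct is met. Met.
  (b) The amount in controversy is 138,000 dollars, which meets the 5,000 dollars floor, so this disjunct is met. Met.
  (c) The plaintiff resides in Lorholm, which is not Sylhaven. Satisfied.
  (d) The amount in controversy is 138,000 dollars, within the 150,000 dollars ceiling, so one alternative holds. Satisfied.
  (e) No such written consent has been filed. Not satisfied.
Only condition (e) fails.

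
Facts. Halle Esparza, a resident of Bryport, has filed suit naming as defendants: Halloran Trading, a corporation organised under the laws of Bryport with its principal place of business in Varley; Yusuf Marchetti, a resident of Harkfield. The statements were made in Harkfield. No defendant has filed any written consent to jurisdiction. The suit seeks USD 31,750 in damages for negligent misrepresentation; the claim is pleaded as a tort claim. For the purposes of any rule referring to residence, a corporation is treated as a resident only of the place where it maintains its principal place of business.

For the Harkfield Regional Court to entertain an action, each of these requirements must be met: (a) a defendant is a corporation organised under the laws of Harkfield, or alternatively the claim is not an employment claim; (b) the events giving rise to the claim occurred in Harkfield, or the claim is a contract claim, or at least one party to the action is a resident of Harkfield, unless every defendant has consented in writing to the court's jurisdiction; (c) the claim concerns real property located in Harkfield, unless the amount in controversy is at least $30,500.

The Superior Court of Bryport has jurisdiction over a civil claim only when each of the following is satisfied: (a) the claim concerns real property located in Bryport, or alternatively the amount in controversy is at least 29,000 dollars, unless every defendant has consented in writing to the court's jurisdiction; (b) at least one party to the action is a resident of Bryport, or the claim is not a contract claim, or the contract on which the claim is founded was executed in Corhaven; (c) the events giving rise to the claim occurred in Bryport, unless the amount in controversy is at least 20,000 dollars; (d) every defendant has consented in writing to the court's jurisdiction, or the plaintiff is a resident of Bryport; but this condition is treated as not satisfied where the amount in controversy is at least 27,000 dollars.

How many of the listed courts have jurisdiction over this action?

1

The Harkfield Regional Court:
  (a) The claim is a tort claim, not an employment claim, so one alternative holds. Satisfied.
  (b) The operative events occurred in Harkfield, so one alternative holds. Condition met.
  (c) The claim does not concern real property. However, the amount in controversy is $31,750, which meets the $30,500 floor, so the 'unless' proviso supplies this condition. Met.
  → Jurisdiction lies.
The Superior Court of Bryport:
  (a) The amount in controversy is 31,750 dollars, which meets the USD 29,000 floor, which satisfies one of the alternatives. Satisfied.
  (b) Halle Esparza resides in Bryport, which satisfies one of the alternatives. Condition met.
  (c) The operative events occurred in Harkfield, not Bryport. However, the amount in controversy is USD 31,750, which meets the 20,000 dollars floor, so the 'unless' proviso supplies this condition. Met.
  (d) The plaintiff resides in Bryport, which satisfies one of the alternatives. But the carve-out bites: the amount in controversy is $31,750, which meets the USD 27,000 floor. Condition not met.
  → At least one condition fails; no jurisdiction.
Courts with jurisdiction: the Harkfield Regional Court — 1 in total.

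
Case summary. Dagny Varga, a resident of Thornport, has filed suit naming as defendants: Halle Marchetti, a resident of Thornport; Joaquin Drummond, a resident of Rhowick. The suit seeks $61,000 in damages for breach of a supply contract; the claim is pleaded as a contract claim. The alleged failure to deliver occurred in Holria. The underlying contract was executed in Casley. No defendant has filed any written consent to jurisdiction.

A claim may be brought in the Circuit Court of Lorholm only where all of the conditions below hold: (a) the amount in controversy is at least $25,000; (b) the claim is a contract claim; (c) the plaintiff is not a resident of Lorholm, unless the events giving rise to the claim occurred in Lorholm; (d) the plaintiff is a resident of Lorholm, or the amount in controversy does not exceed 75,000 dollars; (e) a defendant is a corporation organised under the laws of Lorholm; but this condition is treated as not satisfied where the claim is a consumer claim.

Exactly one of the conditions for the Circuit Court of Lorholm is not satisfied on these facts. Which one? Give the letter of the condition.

(e)

The Circuit Court of Lorholm:
  (a) The amount in controversy is 61,000 dollars, which meets the 25,000 dollars floor. Condition met.
  (b) The claim is a contract claim. Satisfied.
  (c) The plaintiff resides in Thornport, which is not Lorholm. Condition met.
  (d) The amount in controversy is $61,000, within the $75,000 ceiling, so this disjunct is met. Satisfied.
  (e) No defendant is a corporation. Not satisfied.
Only condition (e) fails.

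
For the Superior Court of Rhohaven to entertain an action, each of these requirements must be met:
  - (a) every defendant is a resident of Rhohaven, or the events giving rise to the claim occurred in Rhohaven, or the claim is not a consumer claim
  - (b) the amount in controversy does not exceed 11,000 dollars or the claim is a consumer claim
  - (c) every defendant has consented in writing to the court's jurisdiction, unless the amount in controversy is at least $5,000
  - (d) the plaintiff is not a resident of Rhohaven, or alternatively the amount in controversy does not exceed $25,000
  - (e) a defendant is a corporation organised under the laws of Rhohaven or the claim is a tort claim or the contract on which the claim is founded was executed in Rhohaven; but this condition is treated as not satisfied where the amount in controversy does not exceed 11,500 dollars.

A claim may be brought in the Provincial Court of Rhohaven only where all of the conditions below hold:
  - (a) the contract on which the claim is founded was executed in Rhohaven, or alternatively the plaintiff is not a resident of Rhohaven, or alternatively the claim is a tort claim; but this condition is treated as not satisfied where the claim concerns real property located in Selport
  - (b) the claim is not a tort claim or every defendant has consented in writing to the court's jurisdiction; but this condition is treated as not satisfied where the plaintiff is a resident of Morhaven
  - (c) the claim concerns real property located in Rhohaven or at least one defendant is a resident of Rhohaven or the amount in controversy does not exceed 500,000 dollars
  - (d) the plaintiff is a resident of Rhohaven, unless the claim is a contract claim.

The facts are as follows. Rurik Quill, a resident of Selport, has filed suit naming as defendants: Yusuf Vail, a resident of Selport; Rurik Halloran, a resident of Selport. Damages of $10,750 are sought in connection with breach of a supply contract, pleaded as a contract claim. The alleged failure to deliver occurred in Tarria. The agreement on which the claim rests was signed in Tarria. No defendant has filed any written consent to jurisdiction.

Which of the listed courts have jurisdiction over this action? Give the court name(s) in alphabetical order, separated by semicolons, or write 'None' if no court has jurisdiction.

the Provincial Court of Rhohaven

The Superior Court of Rhohaven:
  (a) The claim is a contract claim, not a consumer claim, which satisfies one of the alternatives. Condition met.
  (b) The amount in controversy is $10,750, within the $11,000 ceiling — that alternative is enough. Met.
  (c) No such written consent has been filed. But the amount in controversy is USD 10,750, which meets the 5,000 dollars floor, and the 'unless' clause therefore excuses the requirement. Met.
  (d) The plaintiff resides in Selport, which is not Rhohaven — that alternative is enough. Met.
  (e) No defendant is a corporation; the claim is a contract claim, not a tort claim; the contract was executed in Tarria, not Rhohaven — no alternative holds. Not satisfied.
  → Not every requirement is met — no jurisdiction.
The Provincial Court of Rhohaven:
  (a) The plaintiff resides in Selport, which is not Rhohaven, so this disjunct is met. And the carve-out is inapplicable — the claim does not concern real property. Condition met.
  (b) The claim is a contract claim, not a tort claim, so this disjunct is met. The carve-out does not apply: the plaintiff resides in Selport, not Morhaven. Met.
  (c) The amount in controversy is USD 10,750, within the 500,000 dollars ceiling, so one alternative holds. Met.
  (d) The plaintiff resides in Selport, not Rhohaven. The proviso rescues it, though: the claim is a contract claim. Satisfied.
  → The court has jurisdiction.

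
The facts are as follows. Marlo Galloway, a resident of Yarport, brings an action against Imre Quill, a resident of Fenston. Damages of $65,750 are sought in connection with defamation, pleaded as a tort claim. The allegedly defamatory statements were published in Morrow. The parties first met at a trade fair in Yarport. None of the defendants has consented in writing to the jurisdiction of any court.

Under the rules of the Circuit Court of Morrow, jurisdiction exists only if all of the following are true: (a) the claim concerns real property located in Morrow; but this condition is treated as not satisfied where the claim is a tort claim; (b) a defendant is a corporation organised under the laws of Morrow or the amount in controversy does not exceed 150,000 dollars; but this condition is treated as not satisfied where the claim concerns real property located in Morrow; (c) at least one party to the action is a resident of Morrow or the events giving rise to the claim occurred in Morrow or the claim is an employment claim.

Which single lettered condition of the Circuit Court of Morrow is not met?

(a)

The Circuit Court of Morrow:
  (a) The claim does not concern real property. Not met.
  (b) The amount in controversy is USD 65,750, within the 150,000 dollars ceiling, so one alternative holds. The carve-out does not apply: the claim does not concern real property. Satisfied.
  (c) The operative events occurred in Morrow, which satisfies one of the alternatives. Condition met.
Only condition (a) fails.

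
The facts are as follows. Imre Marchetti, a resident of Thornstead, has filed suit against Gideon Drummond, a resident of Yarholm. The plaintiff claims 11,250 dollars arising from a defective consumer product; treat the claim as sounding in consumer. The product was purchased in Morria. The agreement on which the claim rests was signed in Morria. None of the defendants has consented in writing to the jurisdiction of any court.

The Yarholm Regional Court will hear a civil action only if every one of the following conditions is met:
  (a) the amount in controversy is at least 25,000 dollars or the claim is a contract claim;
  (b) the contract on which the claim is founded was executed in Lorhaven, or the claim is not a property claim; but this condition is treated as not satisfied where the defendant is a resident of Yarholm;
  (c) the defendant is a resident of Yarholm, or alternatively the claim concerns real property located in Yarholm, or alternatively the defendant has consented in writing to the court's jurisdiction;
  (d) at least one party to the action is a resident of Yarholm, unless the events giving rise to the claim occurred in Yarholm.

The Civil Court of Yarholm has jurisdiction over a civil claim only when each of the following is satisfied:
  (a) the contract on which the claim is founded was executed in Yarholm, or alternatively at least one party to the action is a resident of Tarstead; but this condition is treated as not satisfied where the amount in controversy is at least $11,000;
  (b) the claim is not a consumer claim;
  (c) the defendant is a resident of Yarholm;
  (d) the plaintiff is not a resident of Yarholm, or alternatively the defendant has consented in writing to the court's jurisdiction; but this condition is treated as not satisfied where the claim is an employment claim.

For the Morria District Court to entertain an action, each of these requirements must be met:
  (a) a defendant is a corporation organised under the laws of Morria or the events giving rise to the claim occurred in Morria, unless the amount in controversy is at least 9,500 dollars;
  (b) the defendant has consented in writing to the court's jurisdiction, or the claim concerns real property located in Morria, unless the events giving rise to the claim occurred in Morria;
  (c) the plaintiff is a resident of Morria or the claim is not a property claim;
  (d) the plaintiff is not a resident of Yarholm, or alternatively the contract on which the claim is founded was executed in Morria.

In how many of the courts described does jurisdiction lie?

The Yarholm Regional Court:
  (a) The amount in controversy is USD 11,250, below the 25,000 dollars floor; the claim is a consumer claim, not a contract claim — no alternative holds. Not satisfied.
  (b) The claim is a consumer claim, not a property claim, so this disjunct is met. However, the defendant resides in Yarholm, which falls within the stated exception and so defeats the condition. Not met.
  (c) The defendant resides in Yarholm, so one alternative holds. Condition met.
  (d) Gideon Drummond resides in Yarholm. Satisfied.
  → The court lacks jurisdiction.
The Civil Court of Yarholm:
  (a) The contract was executed in Morria, not Yarholm; no party resides in Tarstead — none of the alternatives is met. Not met.
  (b) The claim is a consumer claim. Not met.
  (c) The defendant resides in Yarholm. Satisfied.
  (d) The plaintiff resides in Thornstead, which is not Yarholm, so this disjunct is met. And the carve-out is inapplicable — the claim is a consumer claim, not an employment claim. Condition met.
  → No jurisdiction.
The Morria District Court:
  (a) The operative events occurred in Morria, so one alternative holds. Met.
  (b) No such written consent has been filed; the claim does not concern real property — no alternative holds. However, the operative events occurred in Morria, so the 'unless' proviso supplies this condition. Condition met.
  (c) The claim is a consumer claim, not a property claim, so one alternative holds. Condition met.
  (d) The plaintiff resides in Thornstead, which is not Yarholm — that alternative is enough. Met.
  → Jurisdiction lies.
Courts with jurisdiction: the Morria District Court — 1 in total.

1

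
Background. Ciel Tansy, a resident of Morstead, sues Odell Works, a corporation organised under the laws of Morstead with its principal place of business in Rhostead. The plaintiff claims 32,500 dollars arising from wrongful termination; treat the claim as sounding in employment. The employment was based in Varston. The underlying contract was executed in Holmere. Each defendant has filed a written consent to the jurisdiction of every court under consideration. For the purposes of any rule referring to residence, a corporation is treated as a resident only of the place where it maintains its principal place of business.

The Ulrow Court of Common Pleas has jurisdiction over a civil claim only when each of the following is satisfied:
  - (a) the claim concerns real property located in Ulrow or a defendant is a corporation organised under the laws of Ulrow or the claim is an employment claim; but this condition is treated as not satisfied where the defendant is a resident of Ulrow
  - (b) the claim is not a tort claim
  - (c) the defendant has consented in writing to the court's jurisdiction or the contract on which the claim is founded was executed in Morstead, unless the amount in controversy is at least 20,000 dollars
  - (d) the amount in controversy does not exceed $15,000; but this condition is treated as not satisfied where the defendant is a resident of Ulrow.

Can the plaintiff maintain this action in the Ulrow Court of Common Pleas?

No

The Ulrow Court of Common Pleas:
  (a) The claim is an employment claim — that alternative is enough. The exception is not triggered, since the defendant resides in Rhostead, not Ulrow. Satisfied.
  (b) The claim is an employment claim, not a tort claim. Condition met.
  (c) Every defendant has filed written consent, which satisfies one of the alternatives. Met.
  (d) The amount in controversy is $32,500, above the 15,000 dollars ceiling. Not met.
  → No jurisdiction.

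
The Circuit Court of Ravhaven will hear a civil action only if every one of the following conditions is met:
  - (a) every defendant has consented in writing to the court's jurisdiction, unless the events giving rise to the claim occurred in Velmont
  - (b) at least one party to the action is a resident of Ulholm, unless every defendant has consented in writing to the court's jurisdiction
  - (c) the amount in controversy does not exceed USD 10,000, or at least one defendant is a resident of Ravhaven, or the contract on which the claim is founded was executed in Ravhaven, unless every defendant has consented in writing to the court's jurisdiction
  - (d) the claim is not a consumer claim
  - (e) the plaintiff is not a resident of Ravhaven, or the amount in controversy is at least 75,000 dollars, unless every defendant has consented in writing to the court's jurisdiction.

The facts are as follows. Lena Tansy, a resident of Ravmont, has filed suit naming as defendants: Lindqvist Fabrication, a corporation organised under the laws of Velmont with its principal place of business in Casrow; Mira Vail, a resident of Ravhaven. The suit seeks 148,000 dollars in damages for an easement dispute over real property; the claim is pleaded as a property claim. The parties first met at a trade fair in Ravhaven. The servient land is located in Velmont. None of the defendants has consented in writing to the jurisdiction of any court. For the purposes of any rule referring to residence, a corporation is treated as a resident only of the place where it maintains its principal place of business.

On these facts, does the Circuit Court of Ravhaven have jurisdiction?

The Circuit Court of Ravhaven:
  (a) No such written consent has been filed. However, the operative events occurred in Velmont, so the 'unless' proviso supplies this condition. Satisfied.
  (b) No party resides in Ulholm. Nor does the 'unless' clause help: no such written consent has been filed. Fails.
  (c) Mira Vail resides in Ravhaven — that alternative is enough. Met.
  (d) The claim is a property claim, not a consumer claim. Met.
  (e) The plaintiff resides in Ravmont, which is not Ravhaven, so one alternative holds. Met.
  → No jurisdiction.

No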